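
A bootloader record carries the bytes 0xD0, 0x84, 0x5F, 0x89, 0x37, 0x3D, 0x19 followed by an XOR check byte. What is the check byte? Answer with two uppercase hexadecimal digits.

XOR the bytes together:
  start with 0xD0
  0xD0 ⊕ 0x84 = 0x54
  0x54 ⊕ 0x5F = 0x0B
  0x0B ⊕ 0x89 = 0x82
  0x82 ⊕ 0x37 = 0xB5
  0xB5 ⊕ 0x3D = 0x88
  0x88 ⊕ 0x19 = 0x91

91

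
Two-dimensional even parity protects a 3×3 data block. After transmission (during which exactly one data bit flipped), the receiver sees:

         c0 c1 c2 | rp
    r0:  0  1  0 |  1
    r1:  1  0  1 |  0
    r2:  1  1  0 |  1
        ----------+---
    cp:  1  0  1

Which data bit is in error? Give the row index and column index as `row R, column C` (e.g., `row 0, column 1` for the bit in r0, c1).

Recompute each row's even parity and compare to rp:
  r0: data parity 1, sent rp 1 → ok
  r1: data parity 0, sent rp 0 → ok
  r2: data parity 0, sent rp 1 → mismatch
Recompute each column's even parity and compare to cp:
  c0: data parity 0, sent cp 1 → mismatch
  c1: data parity 0, sent cp 0 → ok
  c2: data parity 1, sent cp 1 → ok
Exactly one row (r2) and one column (c0) fail → the flipped bit is at their intersection.

row 2, column 0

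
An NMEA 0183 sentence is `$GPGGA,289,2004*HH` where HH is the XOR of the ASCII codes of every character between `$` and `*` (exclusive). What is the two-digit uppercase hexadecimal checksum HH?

XOR the ASCII codes of the payload characters:
  'G' = 0x47 → acc = 0x47
  'P' = 0x50 → acc = 0x17
  'G' = 0x47 → acc = 0x50
  'G' = 0x47 → acc = 0x17
  'A' = 0x41 → acc = 0x56
  ',' = 0x2C → acc = 0x7A
  '2' = 0x32 → acc = 0x48
  '8' = 0x38 → acc = 0x70
  '9' = 0x39 → acc = 0x49
  ',' = 0x2C → acc = 0x65
  '2' = 0x32 → acc = 0x57
  '0' = 0x30 → acc = 0x67
  '0' = 0x30 → acc = 0x57
  '4' = 0x34 → acc = 0x63
Checksum = 0x63.

63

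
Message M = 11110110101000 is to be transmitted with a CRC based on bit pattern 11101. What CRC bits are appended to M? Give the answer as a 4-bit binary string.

0000

Append 4 zeros: 111101101010000000. Divide by 11101 (XOR where the leading bit is 1):
  pos 0: 11110 XOR 11101 = 00011
  pos 3: 11110 XOR 11101 = 00011
  pos 6: 11101 XOR 11101 = 00000
Remainder (last 4 bits) = 0000. This is the CRC / FCS.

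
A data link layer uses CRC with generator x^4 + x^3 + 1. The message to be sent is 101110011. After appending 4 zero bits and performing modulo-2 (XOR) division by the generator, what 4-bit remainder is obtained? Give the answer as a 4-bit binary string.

Append 4 zeros: 1011100110000. Divide by 11001 (XOR where the leading bit is 1):
  pos 0: 10111 XOR 11001 = 01110
  pos 1: 11100 XOR 11001 = 00101
  pos 3: 10101 XOR 11001 = 01100
  pos 4: 11001 XOR 11001 = 00000
Remainder (last 4 bits) = 0000. This is the CRC / FCS.

0000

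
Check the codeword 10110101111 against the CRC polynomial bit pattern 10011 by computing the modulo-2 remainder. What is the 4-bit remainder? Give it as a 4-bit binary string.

0000

Modulo-2 division of 10110101111 by 10011:
  pos 0: 10110 XOR 10011 = 00101
  pos 2: 10110 XOR 10011 = 00101
  pos 4: 10111 XOR 10011 = 00100
  pos 6: 10011 XOR 10011 = 00000
Remainder = 0000 (zero — the frame passes the CRC check).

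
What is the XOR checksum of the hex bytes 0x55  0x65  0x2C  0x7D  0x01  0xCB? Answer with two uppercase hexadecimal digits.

XOR the bytes together:
  start with 0x55
  0x55 ⊕ 0x65 = 0x30
  0x30 ⊕ 0x2C = 0x1C
  0x1C ⊕ 0x7D = 0x61
  0x61 ⊕ 0x01 = 0x60
  0x60 ⊕ 0xCB = 0xAB

AB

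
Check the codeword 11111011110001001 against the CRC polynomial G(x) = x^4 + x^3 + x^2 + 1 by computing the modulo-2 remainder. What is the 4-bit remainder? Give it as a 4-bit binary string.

1000

Modulo-2 division of 11111011110001001 by 11101:
  pos 0: 11111 XOR 11101 = 00010
  pos 3: 10011 XOR 11101 = 01110
  pos 4: 11101 XOR 11101 = 00000
  pos 9: 10001 XOR 11101 = 01100
  pos 10: 11000 XOR 11101 = 00101
  pos 12: 10101 XOR 11101 = 01000
Remainder = 1000 (nonzero — an error is detected).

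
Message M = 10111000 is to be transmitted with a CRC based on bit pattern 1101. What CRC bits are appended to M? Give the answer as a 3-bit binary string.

Append 3 zeros: 10111000000. Divide by 1101 (XOR where the leading bit is 1):
  pos 0: 1011 XOR 1101 = 0110
  pos 1: 1101 XOR 1101 = 0000
Remainder (last 3 bits) = 000. This is the CRC / FCS.

000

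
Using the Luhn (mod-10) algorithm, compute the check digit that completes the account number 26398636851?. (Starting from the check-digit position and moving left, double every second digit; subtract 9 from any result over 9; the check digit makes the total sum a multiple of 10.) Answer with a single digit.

Partial digits right→left: 1 5 8 6 3 6 8 9 3 6 2
Double every second digit counting from the check-digit position (so the 1st, 3rd, 5th, ... of the partial from the right).
  doubled (with −9 where >9): 2 7 6 7 6 4 → sum 32
  kept as-is: 5 6 6 9 6 → sum 32
Total = 32 + 32 = 64.
Check digit = (10 − (64 mod 10)) mod 10 = 6.

6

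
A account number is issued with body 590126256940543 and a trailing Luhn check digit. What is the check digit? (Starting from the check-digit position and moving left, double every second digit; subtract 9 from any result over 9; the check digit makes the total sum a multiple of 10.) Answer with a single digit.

Partial digits right→left: 3 4 5 0 4 9 6 5 2 6 2 1 0 9 5
Double every second digit counting from the check-digit position (so the 1st, 3rd, 5th, ... of the partial from the right).
  doubled (with −9 where >9): 6 1 8 3 4 4 0 1 → sum 27
  kept as-is: 4 0 9 5 6 1 9 → sum 34
Total = 27 + 34 = 61.
Check digit = (10 − (61 mod 10)) mod 10 = 9.

9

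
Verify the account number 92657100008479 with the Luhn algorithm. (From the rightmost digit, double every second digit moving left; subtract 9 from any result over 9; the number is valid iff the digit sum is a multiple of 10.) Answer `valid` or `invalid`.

valid

From the right, keep odd positions and double even positions (subtract 9 from any doubled value over 9):
  doubled (positions 2,4,...): 5 7 0 0 5 3 9 → sum 29
  kept (positions 1,3,...): 9 4 0 0 1 5 2 → sum 21
Total = 50.
50 mod 10 = 0, so the number is valid.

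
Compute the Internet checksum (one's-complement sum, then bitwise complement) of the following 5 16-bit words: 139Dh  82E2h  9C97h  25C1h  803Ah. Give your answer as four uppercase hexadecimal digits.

One's-complement addition (fold any carry out of bit 15 back into bit 0):
  0x139D + 0x82E2 = 0x0967F
  0x967F + 0x9C97 = 0x13316 → wrap carry → 0x3317
  0x3317 + 0x25C1 = 0x058D8
  0x58D8 + 0x803A = 0x0D912
One's-complement sum = 0xD912.
Checksum = ~0xD912 & 0xFFFF = 0x26ED.

26ED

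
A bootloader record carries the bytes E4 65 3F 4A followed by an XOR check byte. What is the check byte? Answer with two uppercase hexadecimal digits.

XOR the bytes together:
  start with 0xE4
  0xE4 ⊕ 0x65 = 0x81
  0x81 ⊕ 0x3F = 0xBE
  0xBE ⊕ 0x4A = 0xF4

F4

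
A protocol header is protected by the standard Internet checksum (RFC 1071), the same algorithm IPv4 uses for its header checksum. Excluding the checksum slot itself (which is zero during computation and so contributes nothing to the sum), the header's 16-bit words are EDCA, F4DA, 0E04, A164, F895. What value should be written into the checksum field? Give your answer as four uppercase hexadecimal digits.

One's-complement addition (fold any carry out of bit 15 back into bit 0):
  0xEDCA + 0xF4DA = 0x1E2A4 → wrap carry → 0xE2A5
  0xE2A5 + 0x0E04 = 0x0F0A9
  0xF0A9 + 0xA164 = 0x1920D → wrap carry → 0x920E
  0x920E + 0xF895 = 0x18AA3 → wrap carry → 0x8AA4
One's-complement sum = 0x8AA4.
Checksum = ~0x8AA4 & 0xFFFF = 0x755B.

755B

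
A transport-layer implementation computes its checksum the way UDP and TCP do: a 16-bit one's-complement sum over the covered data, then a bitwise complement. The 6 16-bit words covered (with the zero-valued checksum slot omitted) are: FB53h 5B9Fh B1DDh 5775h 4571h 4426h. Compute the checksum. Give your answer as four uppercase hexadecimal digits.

One's-complement addition (fold any carry out of bit 15 back into bit 0):
  0xFB53 + 0x5B9F = 0x156F2 → wrap carry → 0x56F3
  0x56F3 + 0xB1DD = 0x108D0 → wrap carry → 0x08D1
  0x08D1 + 0x5775 = 0x06046
  0x6046 + 0x4571 = 0x0A5B7
  0xA5B7 + 0x4426 = 0x0E9DD
One's-complement sum = 0xE9DD.
Checksum = ~0xE9DD & 0xFFFF = 0x1622.

1622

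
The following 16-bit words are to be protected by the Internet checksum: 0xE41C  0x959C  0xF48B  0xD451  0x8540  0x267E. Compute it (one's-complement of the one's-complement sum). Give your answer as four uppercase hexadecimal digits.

One's-complement addition (fold any carry out of bit 15 back into bit 0):
  0xE41C + 0x959C = 0x179B8 → wrap carry → 0x79B9
  0x79B9 + 0xF48B = 0x16E44 → wrap carry → 0x6E45
  0x6E45 + 0xD451 = 0x14296 → wrap carry → 0x4297
  0x4297 + 0x8540 = 0x0C7D7
  0xC7D7 + 0x267E = 0x0EE55
One's-complement sum = 0xEE55.
Checksum = ~0xEE55 & 0xFFFF = 0x11AA.

11AA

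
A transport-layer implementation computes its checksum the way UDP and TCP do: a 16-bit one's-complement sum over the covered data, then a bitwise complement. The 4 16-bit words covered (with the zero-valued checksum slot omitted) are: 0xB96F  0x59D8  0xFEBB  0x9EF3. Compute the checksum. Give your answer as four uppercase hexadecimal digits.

4F08

One's-complement addition (fold any carry out of bit 15 back into bit 0):
  0xB96F + 0x59D8 = 0x11347 → wrap carry → 0x1348
  0x1348 + 0xFEBB = 0x11203 → wrap carry → 0x1204
  0x1204 + 0x9EF3 = 0x0B0F7
One's-complement sum = 0xB0F7.
Checksum = ~0xB0F7 & 0xFFFF = 0x4F08.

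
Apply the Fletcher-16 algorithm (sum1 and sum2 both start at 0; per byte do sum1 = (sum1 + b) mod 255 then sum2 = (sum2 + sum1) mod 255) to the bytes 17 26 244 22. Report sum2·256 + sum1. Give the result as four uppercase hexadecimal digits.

Running sums (mod 255):
  after byte 0 (17): sum1=17, sum2=17
  after byte 1 (26): sum1=43, sum2=60
  after byte 2 (244): sum1=32, sum2=92
  after byte 3 (22): sum1=54, sum2=146
Checksum = sum2·256 + sum1 = 146·256 + 54 = 37430 = 0x9236.

9236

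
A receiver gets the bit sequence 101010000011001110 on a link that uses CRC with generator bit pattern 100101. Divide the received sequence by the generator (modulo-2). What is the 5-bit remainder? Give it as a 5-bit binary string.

Modulo-2 division of 101010000011001110 by 100101:
  pos 0: 101010 XOR 100101 = 001111
  pos 2: 111100 XOR 100101 = 011001
  pos 3: 110010 XOR 100101 = 010111
  pos 4: 101110 XOR 100101 = 001011
  pos 6: 101111 XOR 100101 = 001010
  pos 8: 101000 XOR 100101 = 001101
  pos 10: 110111 XOR 100101 = 010010
  pos 11: 100101 XOR 100101 = 000000
Remainder = 00000 (zero — the frame passes the CRC check).

00000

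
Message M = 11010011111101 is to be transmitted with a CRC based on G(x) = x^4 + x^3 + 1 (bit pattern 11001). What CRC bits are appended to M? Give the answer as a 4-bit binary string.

0111

Append 4 zeros: 110100111111010000. Divide by 11001 (XOR where the leading bit is 1):
  pos 0: 11010 XOR 11001 = 00011
  pos 3: 11011 XOR 11001 = 00010
  pos 6: 10111 XOR 11001 = 01110
  pos 7: 11101 XOR 11001 = 00100
  pos 9: 10001 XOR 11001 = 01000
  pos 10: 10000 XOR 11001 = 01001
  pos 11: 10010 XOR 11001 = 01011
  pos 12: 10110 XOR 11001 = 01111
  pos 13: 11110 XOR 11001 = 00111
Remainder (last 4 bits) = 0111. This is the CRC / FCS.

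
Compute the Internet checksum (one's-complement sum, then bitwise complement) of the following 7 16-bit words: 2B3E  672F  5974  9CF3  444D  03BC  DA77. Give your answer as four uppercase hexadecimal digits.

One's-complement addition (fold any carry out of bit 15 back into bit 0):
  0x2B3E + 0x672F = 0x0926D
  0x926D + 0x5974 = 0x0EBE1
  0xEBE1 + 0x9CF3 = 0x188D4 → wrap carry → 0x88D5
  0x88D5 + 0x444D = 0x0CD22
  0xCD22 + 0x03BC = 0x0D0DE
  0xD0DE + 0xDA77 = 0x1AB55 → wrap carry → 0xAB56
One's-complement sum = 0xAB56.
Checksum = ~0xAB56 & 0xFFFF = 0x54A9.

54A9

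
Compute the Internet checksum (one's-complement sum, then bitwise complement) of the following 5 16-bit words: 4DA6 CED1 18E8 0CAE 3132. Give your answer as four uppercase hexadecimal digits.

One's-complement addition (fold any carry out of bit 15 back into bit 0):
  0x4DA6 + 0xCED1 = 0x11C77 → wrap carry → 0x1C78
  0x1C78 + 0x18E8 = 0x03560
  0x3560 + 0x0CAE = 0x0420E
  0x420E + 0x3132 = 0x07340
One's-complement sum = 0x7340.
Checksum = ~0x7340 & 0xFFFF = 0x8CBF.

8CBF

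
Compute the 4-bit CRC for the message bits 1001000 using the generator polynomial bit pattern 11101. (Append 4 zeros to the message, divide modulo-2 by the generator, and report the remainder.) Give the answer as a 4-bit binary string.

Append 4 zeros: 10010000000. Divide by 11101 (XOR where the leading bit is 1):
  pos 0: 10010 XOR 11101 = 01111
  pos 1: 11110 XOR 11101 = 00011
  pos 4: 11000 XOR 11101 = 00101
  pos 6: 10100 XOR 11101 = 01001
Remainder (last 4 bits) = 1001. This is the CRC / FCS.

1001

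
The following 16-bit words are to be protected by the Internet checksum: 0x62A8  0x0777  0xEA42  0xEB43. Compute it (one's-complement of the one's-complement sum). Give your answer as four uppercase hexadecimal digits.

One's-complement addition (fold any carry out of bit 15 back into bit 0):
  0x62A8 + 0x0777 = 0x06A1F
  0x6A1F + 0xEA42 = 0x15461 → wrap carry → 0x5462
  0x5462 + 0xEB43 = 0x13FA5 → wrap carry → 0x3FA6
One's-complement sum = 0x3FA6.
Checksum = ~0x3FA6 & 0xFFFF = 0xC059.

C059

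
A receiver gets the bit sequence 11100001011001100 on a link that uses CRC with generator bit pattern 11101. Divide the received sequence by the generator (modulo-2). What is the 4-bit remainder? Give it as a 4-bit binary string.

0000

Modulo-2 division of 11100001011001100 by 11101:
  pos 0: 11100 XOR 11101 = 00001
  pos 4: 10010 XOR 11101 = 01111
  pos 5: 11111 XOR 11101 = 00010
  pos 8: 10100 XOR 11101 = 01001
  pos 9: 10011 XOR 11101 = 01110
  pos 10: 11101 XOR 11101 = 00000
Remainder = 0000 (zero — the frame passes the CRC check).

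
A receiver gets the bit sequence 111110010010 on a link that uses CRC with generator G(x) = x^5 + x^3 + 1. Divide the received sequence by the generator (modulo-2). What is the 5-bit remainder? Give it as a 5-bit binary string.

00100

Modulo-2 division of 111110010010 by 101001:
  pos 0: 111110 XOR 101001 = 010111
  pos 1: 101110 XOR 101001 = 000111
  pos 4: 111100 XOR 101001 = 010101
  pos 5: 101011 XOR 101001 = 000010
Remainder = 00100 (nonzero — an error is detected).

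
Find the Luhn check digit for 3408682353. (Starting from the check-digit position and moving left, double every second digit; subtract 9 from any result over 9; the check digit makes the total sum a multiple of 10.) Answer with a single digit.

0

Partial digits right→left: 3 5 3 2 8 6 8 0 4 3
Double every second digit counting from the check-digit position (so the 1st, 3rd, 5th, ... of the partial from the right).
  doubled (with −9 where >9): 6 6 7 7 8 → sum 34
  kept as-is: 5 2 6 0 3 → sum 16
Total = 34 + 16 = 50.
Check digit = (10 − (50 mod 10)) mod 10 = 0.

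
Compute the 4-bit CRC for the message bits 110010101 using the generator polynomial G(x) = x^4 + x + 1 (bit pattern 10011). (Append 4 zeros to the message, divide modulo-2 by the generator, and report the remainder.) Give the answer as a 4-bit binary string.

Append 4 zeros: 1100101010000. Divide by 10011 (XOR where the leading bit is 1):
  pos 0: 11001 XOR 10011 = 01010
  pos 1: 10100 XOR 10011 = 00111
  pos 3: 11110 XOR 10011 = 01101
  pos 4: 11011 XOR 10011 = 01000
  pos 5: 10000 XOR 10011 = 00011
  pos 8: 11000 XOR 10011 = 01011
Remainder (last 4 bits) = 1011. This is the CRC / FCS.

1011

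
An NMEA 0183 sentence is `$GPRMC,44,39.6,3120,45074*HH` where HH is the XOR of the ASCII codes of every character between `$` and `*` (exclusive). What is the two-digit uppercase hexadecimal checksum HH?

XOR the ASCII codes of the payload characters:
  'G' = 0x47 → acc = 0x47
  'P' = 0x50 → acc = 0x17
  'R' = 0x52 → acc = 0x45
  'M' = 0x4D → acc = 0x08
  'C' = 0x43 → acc = 0x4B
  ',' = 0x2C → acc = 0x67
  '4' = 0x34 → acc = 0x53
  '4' = 0x34 → acc = 0x67
  ',' = 0x2C → acc = 0x4B
  '3' = 0x33 → acc = 0x78
  '9' = 0x39 → acc = 0x41
  '.' = 0x2E → acc = 0x6F
  '6' = 0x36 → acc = 0x59
  ',' = 0x2C → acc = 0x75
  '3' = 0x33 → acc = 0x46
  '1' = 0x31 → acc = 0x77
  '2' = 0x32 → acc = 0x45
  '0' = 0x30 → acc = 0x75
  ',' = 0x2C → acc = 0x59
  '4' = 0x34 → acc = 0x6D
  '5' = 0x35 → acc = 0x58
  '0' = 0x30 → acc = 0x68
  '7' = 0x37 → acc = 0x5F
  '4' = 0x34 → acc = 0x6B
Checksum = 0x6B.

6B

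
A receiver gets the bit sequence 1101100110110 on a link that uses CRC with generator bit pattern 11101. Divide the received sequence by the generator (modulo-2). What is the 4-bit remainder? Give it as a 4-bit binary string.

0000

Modulo-2 division of 1101100110110 by 11101:
  pos 0: 11011 XOR 11101 = 00110
  pos 2: 11000 XOR 11101 = 00101
  pos 4: 10111 XOR 11101 = 01010
  pos 5: 10100 XOR 11101 = 01001
  pos 6: 10011 XOR 11101 = 01110
  pos 7: 11101 XOR 11101 = 00000
Remainder = 0000 (zero — the frame passes the CRC check).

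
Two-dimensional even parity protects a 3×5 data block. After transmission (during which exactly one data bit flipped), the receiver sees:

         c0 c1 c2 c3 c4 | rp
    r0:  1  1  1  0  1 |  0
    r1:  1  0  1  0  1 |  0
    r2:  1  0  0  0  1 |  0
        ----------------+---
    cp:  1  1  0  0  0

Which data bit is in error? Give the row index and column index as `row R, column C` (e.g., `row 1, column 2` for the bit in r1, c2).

row 1, column 4

Recompute each row's even parity and compare to rp:
  r0: data parity 0, sent rp 0 → ok
  r1: data parity 1, sent rp 0 → mismatch
  r2: data parity 0, sent rp 0 → ok
Recompute each column's even parity and compare to cp:
  c0: data parity 1, sent cp 1 → ok
  c1: data parity 1, sent cp 1 → ok
  c2: data parity 0, sent cp 0 → ok
  c3: data parity 0, sent cp 0 → ok
  c4: data parity 1, sent cp 0 → mismatch
Exactly one row (r1) and one column (c4) fail → the flipped bit is at their intersection.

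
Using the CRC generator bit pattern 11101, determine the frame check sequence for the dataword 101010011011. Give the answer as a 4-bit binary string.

Append 4 zeros: 1010100110110000. Divide by 11101 (XOR where the leading bit is 1):
  pos 0: 10101 XOR 11101 = 01000
  pos 1: 10000 XOR 11101 = 01101
  pos 2: 11010 XOR 11101 = 00111
  pos 4: 11111 XOR 11101 = 00010
  pos 7: 10011 XOR 11101 = 01110
  pos 8: 11100 XOR 11101 = 00001
Remainder (last 4 bits) = 1000. This is the CRC / FCS.

1000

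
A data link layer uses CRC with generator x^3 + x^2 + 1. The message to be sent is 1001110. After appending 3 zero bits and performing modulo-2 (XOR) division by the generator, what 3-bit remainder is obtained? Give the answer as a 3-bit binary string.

110

Append 3 zeros: 1001110000. Divide by 1101 (XOR where the leading bit is 1):
  pos 0: 1001 XOR 1101 = 0100
  pos 1: 1001 XOR 1101 = 0100
  pos 2: 1001 XOR 1101 = 0100
  pos 3: 1000 XOR 1101 = 0101
  pos 4: 1010 XOR 1101 = 0111
  pos 5: 1110 XOR 1101 = 0011
Remainder (last 3 bits) = 110. This is the CRC / FCS.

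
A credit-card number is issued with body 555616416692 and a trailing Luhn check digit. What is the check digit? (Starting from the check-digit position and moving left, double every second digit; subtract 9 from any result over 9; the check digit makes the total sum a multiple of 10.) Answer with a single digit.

Partial digits right→left: 2 9 6 6 1 4 6 1 6 5 5 5
Double every second digit counting from the check-digit position (so the 1st, 3rd, 5th, ... of the partial from the right).
  doubled (with −9 where >9): 4 3 2 3 3 1 → sum 16
  kept as-is: 9 6 4 1 5 5 → sum 30
Total = 16 + 30 = 46.
Check digit = (10 − (46 mod 10)) mod 10 = 4.

4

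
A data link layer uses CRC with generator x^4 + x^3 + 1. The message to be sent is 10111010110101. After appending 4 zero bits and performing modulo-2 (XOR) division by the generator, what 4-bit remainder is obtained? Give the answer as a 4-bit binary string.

1111

Append 4 zeros: 101110101101010000. Divide by 11001 (XOR where the leading bit is 1):
  pos 0: 10111 XOR 11001 = 01110
  pos 1: 11100 XOR 11001 = 00101
  pos 3: 10110 XOR 11001 = 01111
  pos 4: 11111 XOR 11001 = 00110
  pos 6: 11010 XOR 11001 = 00011
  pos 9: 11101 XOR 11001 = 00100
  pos 11: 10000 XOR 11001 = 01001
  pos 12: 10010 XOR 11001 = 01011
  pos 13: 10110 XOR 11001 = 01111
Remainder (last 4 bits) = 1111. This is the CRC / FCS.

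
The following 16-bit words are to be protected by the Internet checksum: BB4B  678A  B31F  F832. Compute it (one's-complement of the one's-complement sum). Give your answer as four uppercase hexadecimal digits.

One's-complement addition (fold any carry out of bit 15 back into bit 0):
  0xBB4B + 0x678A = 0x122D5 → wrap carry → 0x22D6
  0x22D6 + 0xB31F = 0x0D5F5
  0xD5F5 + 0xF832 = 0x1CE27 → wrap carry → 0xCE28
One's-complement sum = 0xCE28.
Checksum = ~0xCE28 & 0xFFFF = 0x31D7.

31D7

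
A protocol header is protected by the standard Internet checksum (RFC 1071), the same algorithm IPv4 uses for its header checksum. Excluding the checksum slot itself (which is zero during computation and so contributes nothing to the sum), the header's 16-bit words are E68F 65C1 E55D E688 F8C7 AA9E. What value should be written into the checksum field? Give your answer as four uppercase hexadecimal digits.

4461

One's-complement addition (fold any carry out of bit 15 back into bit 0):
  0xE68F + 0x65C1 = 0x14C50 → wrap carry → 0x4C51
  0x4C51 + 0xE55D = 0x131AE → wrap carry → 0x31AF
  0x31AF + 0xE688 = 0x11837 → wrap carry → 0x1838
  0x1838 + 0xF8C7 = 0x110FF → wrap carry → 0x1100
  0x1100 + 0xAA9E = 0x0BB9E
One's-complement sum = 0xBB9E.
Checksum = ~0xBB9E & 0xFFFF = 0x4461.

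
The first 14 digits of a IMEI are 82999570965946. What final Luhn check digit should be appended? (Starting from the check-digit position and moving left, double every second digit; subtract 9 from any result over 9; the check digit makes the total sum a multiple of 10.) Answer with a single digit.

0

Partial digits right→left: 6 4 9 5 6 9 0 7 5 9 9 9 2 8
Double every second digit counting from the check-digit position (so the 1st, 3rd, 5th, ... of the partial from the right).
  doubled (with −9 where >9): 3 9 3 0 1 9 4 → sum 29
  kept as-is: 4 5 9 7 9 9 8 → sum 51
Total = 29 + 51 = 80.
Check digit = (10 − (80 mod 10)) mod 10 = 0.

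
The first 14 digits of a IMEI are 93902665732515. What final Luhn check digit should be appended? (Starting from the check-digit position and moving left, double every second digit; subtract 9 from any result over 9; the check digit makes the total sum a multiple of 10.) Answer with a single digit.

Partial digits right→left: 5 1 5 2 3 7 5 6 6 2 0 9 3 9
Double every second digit counting from the check-digit position (so the 1st, 3rd, 5th, ... of the partial from the right).
  doubled (with −9 where >9): 1 1 6 1 3 0 6 → sum 18
  kept as-is: 1 2 7 6 2 9 9 → sum 36
Total = 18 + 36 = 54.
Check digit = (10 − (54 mod 10)) mod 10 = 6.

6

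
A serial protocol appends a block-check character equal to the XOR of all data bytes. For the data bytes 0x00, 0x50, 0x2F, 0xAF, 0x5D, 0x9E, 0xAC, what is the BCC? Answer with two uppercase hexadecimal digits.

BF

XOR the bytes together:
  start with 0x00
  0x00 ⊕ 0x50 = 0x50
  0x50 ⊕ 0x2F = 0x7F
  0x7F ⊕ 0xAF = 0xD0
  0xD0 ⊕ 0x5D = 0x8D
  0x8D ⊕ 0x9E = 0x13
  0x13 ⊕ 0xAC = 0xBF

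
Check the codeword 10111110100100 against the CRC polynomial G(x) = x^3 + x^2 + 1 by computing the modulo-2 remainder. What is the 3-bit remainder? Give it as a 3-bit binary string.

Modulo-2 division of 10111110100100 by 1101:
  pos 0: 1011 XOR 1101 = 0110
  pos 1: 1101 XOR 1101 = 0000
  pos 5: 1101 XOR 1101 = 0000
Remainder = 100 (nonzero — an error is detected).

100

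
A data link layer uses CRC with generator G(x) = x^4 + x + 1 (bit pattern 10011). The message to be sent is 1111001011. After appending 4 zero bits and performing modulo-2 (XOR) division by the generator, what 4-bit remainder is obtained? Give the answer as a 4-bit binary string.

Append 4 zeros: 11110010110000. Divide by 10011 (XOR where the leading bit is 1):
  pos 0: 11110 XOR 10011 = 01101
  pos 1: 11010 XOR 10011 = 01001
  pos 2: 10011 XOR 10011 = 00000
  pos 8: 11000 XOR 10011 = 01011
  pos 9: 10110 XOR 10011 = 00101
Remainder (last 4 bits) = 0101. This is the CRC / FCS.

0101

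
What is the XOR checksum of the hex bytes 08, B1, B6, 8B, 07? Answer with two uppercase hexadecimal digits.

XOR the bytes together:
  start with 0x08
  0x08 ⊕ 0xB1 = 0xB9
  0xB9 ⊕ 0xB6 = 0x0F
  0x0F ⊕ 0x8B = 0x84
  0x84 ⊕ 0x07 = 0x83

83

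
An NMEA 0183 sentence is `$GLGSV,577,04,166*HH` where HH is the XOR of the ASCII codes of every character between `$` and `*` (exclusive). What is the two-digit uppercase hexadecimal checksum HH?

65

XOR the ASCII codes of the payload characters:
  'G' = 0x47 → acc = 0x47
  'L' = 0x4C → acc = 0x0B
  'G' = 0x47 → acc = 0x4C
  'S' = 0x53 → acc = 0x1F
  'V' = 0x56 → acc = 0x49
  ',' = 0x2C → acc = 0x65
  '5' = 0x35 → acc = 0x50
  '7' = 0x37 → acc = 0x67
  '7' = 0x37 → acc = 0x50
  ',' = 0x2C → acc = 0x7C
  '0' = 0x30 → acc = 0x4C
  '4' = 0x34 → acc = 0x78
  ',' = 0x2C → acc = 0x54
  '1' = 0x31 → acc = 0x65
  '6' = 0x36 → acc = 0x53
  '6' = 0x36 → acc = 0x65
Checksum = 0x65.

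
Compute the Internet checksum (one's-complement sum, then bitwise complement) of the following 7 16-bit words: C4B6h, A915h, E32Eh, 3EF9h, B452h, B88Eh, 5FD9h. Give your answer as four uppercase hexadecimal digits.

One's-complement addition (fold any carry out of bit 15 back into bit 0):
  0xC4B6 + 0xA915 = 0x16DCB → wrap carry → 0x6DCC
  0x6DCC + 0xE32E = 0x150FA → wrap carry → 0x50FB
  0x50FB + 0x3EF9 = 0x08FF4
  0x8FF4 + 0xB452 = 0x14446 → wrap carry → 0x4447
  0x4447 + 0xB88E = 0x0FCD5
  0xFCD5 + 0x5FD9 = 0x15CAE → wrap carry → 0x5CAF
One's-complement sum = 0x5CAF.
Checksum = ~0x5CAF & 0xFFFF = 0xA350.

A350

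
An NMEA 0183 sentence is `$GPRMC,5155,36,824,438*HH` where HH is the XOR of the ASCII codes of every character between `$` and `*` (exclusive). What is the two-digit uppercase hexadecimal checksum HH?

4B

XOR the ASCII codes of the payload characters:
  'G' = 0x47 → acc = 0x47
  'P' = 0x50 → acc = 0x17
  'R' = 0x52 → acc = 0x45
  'M' = 0x4D → acc = 0x08
  'C' = 0x43 → acc = 0x4B
  ',' = 0x2C → acc = 0x67
  '5' = 0x35 → acc = 0x52
  '1' = 0x31 → acc = 0x63
  '5' = 0x35 → acc = 0x56
  '5' = 0x35 → acc = 0x63
  ',' = 0x2C → acc = 0x4F
  '3' = 0x33 → acc = 0x7C
  '6' = 0x36 → acc = 0x4A
  ',' = 0x2C → acc = 0x66
  '8' = 0x38 → acc = 0x5E
  '2' = 0x32 → acc = 0x6C
  '4' = 0x34 → acc = 0x58
  ',' = 0x2C → acc = 0x74
  '4' = 0x34 → acc = 0x40
  '3' = 0x33 → acc = 0x73
  '8' = 0x38 → acc = 0x4B
Checksum = 0x4B.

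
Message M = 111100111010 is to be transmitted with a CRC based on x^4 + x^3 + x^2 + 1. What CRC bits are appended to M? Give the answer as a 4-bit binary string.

1010

Append 4 zeros: 1111001110100000. Divide by 11101 (XOR where the leading bit is 1):
  pos 0: 11110 XOR 11101 = 00011
  pos 3: 11011 XOR 11101 = 00110
  pos 5: 11010 XOR 11101 = 00111
  pos 7: 11110 XOR 11101 = 00011
  pos 10: 11000 XOR 11101 = 00101
Remainder (last 4 bits) = 1010. This is the CRC / FCS.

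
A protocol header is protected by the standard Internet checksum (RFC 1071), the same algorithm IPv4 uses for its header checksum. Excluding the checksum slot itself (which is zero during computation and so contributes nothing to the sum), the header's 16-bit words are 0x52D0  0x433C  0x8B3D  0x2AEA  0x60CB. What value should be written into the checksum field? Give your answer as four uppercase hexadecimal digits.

One's-complement addition (fold any carry out of bit 15 back into bit 0):
  0x52D0 + 0x433C = 0x0960C
  0x960C + 0x8B3D = 0x12149 → wrap carry → 0x214A
  0x214A + 0x2AEA = 0x04C34
  0x4C34 + 0x60CB = 0x0ACFF
One's-complement sum = 0xACFF.
Checksum = ~0xACFF & 0xFFFF = 0x5300.

5300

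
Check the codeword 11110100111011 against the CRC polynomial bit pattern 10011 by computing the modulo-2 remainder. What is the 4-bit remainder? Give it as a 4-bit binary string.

0000

Modulo-2 division of 11110100111011 by 10011:
  pos 0: 11110 XOR 10011 = 01101
  pos 1: 11011 XOR 10011 = 01000
  pos 2: 10000 XOR 10011 = 00011
  pos 5: 11011 XOR 10011 = 01000
  pos 6: 10001 XOR 10011 = 00010
  pos 9: 10011 XOR 10011 = 00000
Remainder = 0000 (zero — the frame passes the CRC check).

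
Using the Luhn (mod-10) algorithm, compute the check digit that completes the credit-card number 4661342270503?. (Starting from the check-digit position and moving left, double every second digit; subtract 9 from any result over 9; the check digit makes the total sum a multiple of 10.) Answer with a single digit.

Partial digits right→left: 3 0 5 0 7 2 2 4 3 1 6 6 4
Double every second digit counting from the check-digit position (so the 1st, 3rd, 5th, ... of the partial from the right).
  doubled (with −9 where >9): 6 1 5 4 6 3 8 → sum 33
  kept as-is: 0 0 2 4 1 6 → sum 13
Total = 33 + 13 = 46.
Check digit = (10 − (46 mod 10)) mod 10 = 4.

4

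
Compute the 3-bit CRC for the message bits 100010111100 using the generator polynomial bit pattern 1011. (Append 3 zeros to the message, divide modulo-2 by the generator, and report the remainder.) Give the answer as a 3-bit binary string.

Append 3 zeros: 100010111100000. Divide by 1011 (XOR where the leading bit is 1):
  pos 0: 1000 XOR 1011 = 0011
  pos 2: 1110 XOR 1011 = 0101
  pos 3: 1011 XOR 1011 = 0000
  pos 7: 1110 XOR 1011 = 0101
  pos 8: 1010 XOR 1011 = 0001
  pos 11: 1000 XOR 1011 = 0011
Remainder (last 3 bits) = 011. This is the CRC / FCS.

011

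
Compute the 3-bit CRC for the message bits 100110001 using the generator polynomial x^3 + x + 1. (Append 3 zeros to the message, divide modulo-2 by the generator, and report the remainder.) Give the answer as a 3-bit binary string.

Append 3 zeros: 100110001000. Divide by 1011 (XOR where the leading bit is 1):
  pos 0: 1001 XOR 1011 = 0010
  pos 2: 1010 XOR 1011 = 0001
  pos 5: 1001 XOR 1011 = 0010
  pos 7: 1000 XOR 1011 = 0011
Remainder (last 3 bits) = 110. This is the CRC / FCS.

110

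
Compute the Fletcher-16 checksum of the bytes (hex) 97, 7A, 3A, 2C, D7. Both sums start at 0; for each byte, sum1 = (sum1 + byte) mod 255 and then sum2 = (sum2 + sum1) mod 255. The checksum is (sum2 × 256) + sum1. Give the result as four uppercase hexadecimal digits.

Running sums (mod 255):
  after byte 0 (97): sum1=151, sum2=151
  after byte 1 (7A): sum1=18, sum2=169
  after byte 2 (3A): sum1=76, sum2=245
  after byte 3 (2C): sum1=120, sum2=110
  after byte 4 (D7): sum1=80, sum2=190
Checksum = sum2·256 + sum1 = 190·256 + 80 = 48720 = 0xBE50.

BE50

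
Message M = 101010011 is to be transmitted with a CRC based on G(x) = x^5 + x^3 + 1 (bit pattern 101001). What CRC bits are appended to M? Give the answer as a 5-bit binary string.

Append 5 zeros: 10101001100000. Divide by 101001 (XOR where the leading bit is 1):
  pos 0: 101010 XOR 101001 = 000011
  pos 4: 110110 XOR 101001 = 011111
  pos 5: 111110 XOR 101001 = 010111
  pos 6: 101110 XOR 101001 = 000111
Remainder (last 5 bits) = 11100. This is the CRC / FCS.

11100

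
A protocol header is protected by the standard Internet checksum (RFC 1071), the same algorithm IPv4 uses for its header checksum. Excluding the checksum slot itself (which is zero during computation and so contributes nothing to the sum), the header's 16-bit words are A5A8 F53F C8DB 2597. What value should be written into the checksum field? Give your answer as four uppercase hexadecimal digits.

One's-complement addition (fold any carry out of bit 15 back into bit 0):
  0xA5A8 + 0xF53F = 0x19AE7 → wrap carry → 0x9AE8
  0x9AE8 + 0xC8DB = 0x163C3 → wrap carry → 0x63C4
  0x63C4 + 0x2597 = 0x0895B
One's-complement sum = 0x895B.
Checksum = ~0x895B & 0xFFFF = 0x76A4.

76A4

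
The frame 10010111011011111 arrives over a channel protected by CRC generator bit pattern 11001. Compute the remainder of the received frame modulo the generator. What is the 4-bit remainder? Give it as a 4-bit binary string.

Modulo-2 division of 10010111011011111 by 11001:
  pos 0: 10010 XOR 11001 = 01011
  pos 1: 10111 XOR 11001 = 01110
  pos 2: 11101 XOR 11001 = 00100
  pos 4: 10010 XOR 11001 = 01011
  pos 5: 10111 XOR 11001 = 01110
  pos 6: 11101 XOR 11001 = 00100
  pos 8: 10001 XOR 11001 = 01000
  pos 9: 10001 XOR 11001 = 01000
  pos 10: 10001 XOR 11001 = 01000
  pos 11: 10001 XOR 11001 = 01000
  pos 12: 10001 XOR 11001 = 01000
Remainder = 1000 (nonzero — an error is detected).

1000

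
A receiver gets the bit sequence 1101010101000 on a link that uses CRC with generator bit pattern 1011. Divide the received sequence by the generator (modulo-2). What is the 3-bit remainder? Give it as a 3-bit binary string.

Modulo-2 division of 1101010101000 by 1011:
  pos 0: 1101 XOR 1011 = 0110
  pos 1: 1100 XOR 1011 = 0111
  pos 2: 1111 XOR 1011 = 0100
  pos 3: 1000 XOR 1011 = 0011
  pos 5: 1110 XOR 1011 = 0101
  pos 6: 1011 XOR 1011 = 0000
Remainder = 000 (zero — the frame passes the CRC check).

000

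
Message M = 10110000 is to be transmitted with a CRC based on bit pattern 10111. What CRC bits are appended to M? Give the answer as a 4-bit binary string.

Append 4 zeros: 101100000000. Divide by 10111 (XOR where the leading bit is 1):
  pos 0: 10110 XOR 10111 = 00001
  pos 4: 10000 XOR 10111 = 00111
  pos 6: 11100 XOR 10111 = 01011
  pos 7: 10110 XOR 10111 = 00001
Remainder (last 4 bits) = 0001. This is the CRC / FCS.

0001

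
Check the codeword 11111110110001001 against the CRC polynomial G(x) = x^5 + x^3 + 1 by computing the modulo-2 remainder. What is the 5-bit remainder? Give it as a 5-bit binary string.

00000

Modulo-2 division of 11111110110001001 by 101001:
  pos 0: 111111 XOR 101001 = 010110
  pos 1: 101101 XOR 101001 = 000100
  pos 4: 100011 XOR 101001 = 001010
  pos 6: 101000 XOR 101001 = 000001
  pos 11: 101001 XOR 101001 = 000000
Remainder = 00000 (zero — the frame passes the CRC check).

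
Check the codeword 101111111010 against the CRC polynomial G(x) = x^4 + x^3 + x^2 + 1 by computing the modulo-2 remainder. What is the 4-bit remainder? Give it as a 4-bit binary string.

Modulo-2 division of 101111111010 by 11101:
  pos 0: 10111 XOR 11101 = 01010
  pos 1: 10101 XOR 11101 = 01000
  pos 2: 10001 XOR 11101 = 01100
  pos 3: 11001 XOR 11101 = 00100
  pos 5: 10010 XOR 11101 = 01111
  pos 6: 11111 XOR 11101 = 00010
Remainder = 0100 (nonzero — an error is detected).

0100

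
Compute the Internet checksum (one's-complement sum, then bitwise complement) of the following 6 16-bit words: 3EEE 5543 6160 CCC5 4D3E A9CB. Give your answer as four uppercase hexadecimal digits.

One's-complement addition (fold any carry out of bit 15 back into bit 0):
  0x3EEE + 0x5543 = 0x09431
  0x9431 + 0x6160 = 0x0F591
  0xF591 + 0xCCC5 = 0x1C256 → wrap carry → 0xC257
  0xC257 + 0x4D3E = 0x10F95 → wrap carry → 0x0F96
  0x0F96 + 0xA9CB = 0x0B961
One's-complement sum = 0xB961.
Checksum = ~0xB961 & 0xFFFF = 0x469E.

469E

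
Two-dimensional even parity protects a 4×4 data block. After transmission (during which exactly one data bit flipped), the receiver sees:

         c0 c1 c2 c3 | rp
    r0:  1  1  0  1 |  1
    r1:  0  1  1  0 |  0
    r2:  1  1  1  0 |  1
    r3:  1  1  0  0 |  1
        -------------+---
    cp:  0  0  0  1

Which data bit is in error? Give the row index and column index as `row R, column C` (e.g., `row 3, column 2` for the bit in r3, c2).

row 3, column 0

Recompute each row's even parity and compare to rp:
  r0: data parity 1, sent rp 1 → ok
  r1: data parity 0, sent rp 0 → ok
  r2: data parity 1, sent rp 1 → ok
  r3: data parity 0, sent rp 1 → mismatch
Recompute each column's even parity and compare to cp:
  c0: data parity 1, sent cp 0 → mismatch
  c1: data parity 0, sent cp 0 → ok
  c2: data parity 0, sent cp 0 → ok
  c3: data parity 1, sent cp 1 → ok
Exactly one row (r3) and one column (c0) fail → the flipped bit is at their intersection.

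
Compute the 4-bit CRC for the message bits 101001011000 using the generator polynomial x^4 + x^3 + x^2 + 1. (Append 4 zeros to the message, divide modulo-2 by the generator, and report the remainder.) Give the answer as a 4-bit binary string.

0111

Append 4 zeros: 1010010110000000. Divide by 11101 (XOR where the leading bit is 1):
  pos 0: 10100 XOR 11101 = 01001
  pos 1: 10011 XOR 11101 = 01110
  pos 2: 11100 XOR 11101 = 00001
  pos 6: 11100 XOR 11101 = 00001
  pos 10: 10000 XOR 11101 = 01101
  pos 11: 11010 XOR 11101 = 00111
Remainder (last 4 bits) = 0111. This is the CRC / FCS.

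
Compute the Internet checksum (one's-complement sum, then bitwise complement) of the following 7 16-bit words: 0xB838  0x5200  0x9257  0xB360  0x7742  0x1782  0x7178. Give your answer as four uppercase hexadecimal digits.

AFD1

One's-complement addition (fold any carry out of bit 15 back into bit 0):
  0xB838 + 0x5200 = 0x10A38 → wrap carry → 0x0A39
  0x0A39 + 0x9257 = 0x09C90
  0x9C90 + 0xB360 = 0x14FF0 → wrap carry → 0x4FF1
  0x4FF1 + 0x7742 = 0x0C733
  0xC733 + 0x1782 = 0x0DEB5
  0xDEB5 + 0x7178 = 0x1502D → wrap carry → 0x502E
One's-complement sum = 0x502E.
Checksum = ~0x502E & 0xFFFF = 0xAFD1.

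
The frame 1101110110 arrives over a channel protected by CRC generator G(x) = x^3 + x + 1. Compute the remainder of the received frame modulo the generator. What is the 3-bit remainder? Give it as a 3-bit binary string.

100

Modulo-2 division of 1101110110 by 1011:
  pos 0: 1101 XOR 1011 = 0110
  pos 1: 1101 XOR 1011 = 0110
  pos 2: 1101 XOR 1011 = 0110
  pos 3: 1100 XOR 1011 = 0111
  pos 4: 1111 XOR 1011 = 0100
  pos 5: 1001 XOR 1011 = 0010
Remainder = 100 (nonzero — an error is detected).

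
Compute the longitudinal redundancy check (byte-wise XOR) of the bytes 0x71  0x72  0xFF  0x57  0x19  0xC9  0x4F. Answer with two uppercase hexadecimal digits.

34

XOR the bytes together:
  start with 0x71
  0x71 ⊕ 0x72 = 0x03
  0x03 ⊕ 0xFF = 0xFC
  0xFC ⊕ 0x57 = 0xAB
  0xAB ⊕ 0x19 = 0xB2
  0xB2 ⊕ 0xC9 = 0x7B
  0x7B ⊕ 0x4F = 0x34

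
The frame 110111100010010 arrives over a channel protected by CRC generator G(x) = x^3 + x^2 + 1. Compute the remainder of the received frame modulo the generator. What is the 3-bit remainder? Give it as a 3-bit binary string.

Modulo-2 division of 110111100010010 by 1101:
  pos 0: 1101 XOR 1101 = 0000
  pos 4: 1110 XOR 1101 = 0011
  pos 6: 1100 XOR 1101 = 0001
  pos 9: 1100 XOR 1101 = 0001
Remainder = 110 (nonzero — an error is detected).

110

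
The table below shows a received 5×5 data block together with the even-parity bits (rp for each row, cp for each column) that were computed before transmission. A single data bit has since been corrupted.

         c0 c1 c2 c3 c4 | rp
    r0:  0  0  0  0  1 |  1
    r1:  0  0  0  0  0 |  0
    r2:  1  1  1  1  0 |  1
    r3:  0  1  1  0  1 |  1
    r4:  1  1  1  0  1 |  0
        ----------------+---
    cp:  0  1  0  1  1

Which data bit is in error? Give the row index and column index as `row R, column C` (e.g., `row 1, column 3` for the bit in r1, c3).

row 2, column 2

Recompute each row's even parity and compare to rp:
  r0: data parity 1, sent rp 1 → ok
  r1: data parity 0, sent rp 0 → ok
  r2: data parity 0, sent rp 1 → mismatch
  r3: data parity 1, sent rp 1 → ok
  r4: data parity 0, sent rp 0 → ok
Recompute each column's even parity and compare to cp:
  c0: data parity 0, sent cp 0 → ok
  c1: data parity 1, sent cp 1 → ok
  c2: data parity 1, sent cp 0 → mismatch
  c3: data parity 1, sent cp 1 → ok
  c4: data parity 1, sent cp 1 → ok
Exactly one row (r2) and one column (c2) fail → the flipped bit is at their intersection.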